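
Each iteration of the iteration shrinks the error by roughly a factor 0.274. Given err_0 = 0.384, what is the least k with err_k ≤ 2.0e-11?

After k steps, err_k ≈ 0.384·0.274^k.
Need 0.274^k ≤ 2.0e-11/0.384 = 5.20833e-11.
k ≥ ln(5.20833e-11)/ln(0.274) = -23.6782/-1.29463 = 18.290.
Smallest integer k = 19.

19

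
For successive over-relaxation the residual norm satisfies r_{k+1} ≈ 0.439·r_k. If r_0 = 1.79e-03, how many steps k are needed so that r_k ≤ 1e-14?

32

After k steps, r_k ≈ 1.79e-03·0.439^k.
Need 0.439^k ≤ 1e-14/1.79e-03 = 5.58659e-12.
k ≥ ln(5.58659e-12)/ln(0.439) = -25.9107/-0.82326 = 31.473.
Smallest integer k = 32.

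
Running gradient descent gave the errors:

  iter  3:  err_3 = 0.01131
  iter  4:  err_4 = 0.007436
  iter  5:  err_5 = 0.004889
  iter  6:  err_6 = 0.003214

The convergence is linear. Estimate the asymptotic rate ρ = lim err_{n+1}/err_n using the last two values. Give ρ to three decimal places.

0.657

ρ ≈ err_6/err_5 = 0.003214/0.004889 = 0.65739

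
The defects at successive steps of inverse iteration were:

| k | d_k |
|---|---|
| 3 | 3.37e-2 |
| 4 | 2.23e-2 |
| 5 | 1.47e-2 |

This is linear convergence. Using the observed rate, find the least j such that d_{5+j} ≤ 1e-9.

40

Rate ρ ≈ d_5/d_4 = 1.47e-2/2.23e-2 = 0.6592.
After j more steps, d_{5+j} ≈ 1.47e-2·ρ^j; need ρ^j ≤ 1e-9/1.47e-2 = 6.80272e-08.
j ≥ ln(6.80272e-08)/ln(0.6592) = -16.5034/-0.41673 = 39.602.
So 40 more iterations are needed.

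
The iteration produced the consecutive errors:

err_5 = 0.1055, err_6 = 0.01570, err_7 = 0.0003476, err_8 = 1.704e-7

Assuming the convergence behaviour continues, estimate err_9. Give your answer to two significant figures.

4.1e-14

First estimate the order: p ≈ ln(err_8/err_7) / ln(err_7/err_6) = ln(1.704e-7/0.0003476)/ln(0.0003476/0.01570) = ln(0.000490219)/ln(0.0221401) ≈ 2.0000.
Then err_9 ≈ err_8·(err_8/err_7)^p = 1.704e-7·(0.000490219)^2.0000 = 1.704e-7·2.40315e-07 ≈ 4.095e-14.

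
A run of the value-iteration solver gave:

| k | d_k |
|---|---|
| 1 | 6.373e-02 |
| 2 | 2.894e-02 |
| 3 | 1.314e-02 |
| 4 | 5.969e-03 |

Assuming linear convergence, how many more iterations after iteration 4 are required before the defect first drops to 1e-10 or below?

23

Rate ρ ≈ d_4/d_3 = 5.969e-03/1.314e-02 = 0.4543.
After j more steps, d_{4+j} ≈ 5.969e-03·ρ^j; need ρ^j ≤ 1e-10/5.969e-03 = 1.67532e-08.
j ≥ ln(1.67532e-08)/ln(0.4543) = -17.9047/-0.78900 = 22.693.
So 23 more iterations are needed.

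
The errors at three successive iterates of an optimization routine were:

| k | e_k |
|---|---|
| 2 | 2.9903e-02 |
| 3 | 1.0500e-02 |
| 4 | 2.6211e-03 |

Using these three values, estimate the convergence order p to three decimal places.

1.326

p ≈ ln(e_4/e_3) / ln(e_3/e_2)
  = ln(2.6211e-03/1.0500e-02) / ln(1.0500e-02/2.9903e-02)
  = ln(0.249629) / ln(0.351135)
  = -1.387779 / -1.046585 ≈ 1.326007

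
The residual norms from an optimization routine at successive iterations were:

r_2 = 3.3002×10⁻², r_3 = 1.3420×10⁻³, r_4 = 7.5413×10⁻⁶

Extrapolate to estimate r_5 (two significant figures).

1.7e-9

First estimate the order: p ≈ ln(r_4/r_3) / ln(r_3/r_2) = ln(7.5413×10⁻⁶/1.3420×10⁻³)/ln(1.3420×10⁻³/3.3002×10⁻²) = ln(0.00561945)/ln(0.0406642) ≈ 1.6180.
Then r_5 ≈ r_4·(r_4/r_3)^p = 7.5413×10⁻⁶·(0.00561945)^1.6180 = 7.5413×10⁻⁶·0.000228562 ≈ 1.724e-09.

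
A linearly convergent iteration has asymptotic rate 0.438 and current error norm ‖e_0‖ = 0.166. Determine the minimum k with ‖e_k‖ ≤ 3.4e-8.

After k steps, ‖e_k‖ ≈ 0.166·0.438^k.
Need 0.438^k ≤ 3.4e-8/0.166 = 2.04819e-07.
k ≥ ln(2.04819e-07)/ln(0.438) = -15.4011/-0.82554 = 18.656.
Smallest integer k = 19.

19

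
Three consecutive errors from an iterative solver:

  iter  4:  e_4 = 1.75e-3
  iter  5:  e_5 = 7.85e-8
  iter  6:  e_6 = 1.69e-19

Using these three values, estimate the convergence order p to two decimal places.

p ≈ ln(e_6/e_5) / ln(e_5/e_4)
  = ln(1.69e-19/7.85e-8) / ln(7.85e-8/1.75e-3)
  = ln(2.15287e-12) / ln(4.48571e-05)
  = -26.86422 / -10.01203 ≈ 2.68319

2.68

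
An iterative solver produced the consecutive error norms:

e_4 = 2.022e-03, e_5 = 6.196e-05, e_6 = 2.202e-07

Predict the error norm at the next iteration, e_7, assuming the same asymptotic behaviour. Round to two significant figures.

2.4e-11

First estimate the order: p ≈ ln(e_6/e_5) / ln(e_5/e_4) = ln(2.202e-07/6.196e-05)/ln(6.196e-05/2.022e-03) = ln(0.00355391)/ln(0.0306429) ≈ 1.6181.
Then e_7 ≈ e_6·(e_6/e_5)^p = 2.202e-07·(0.00355391)^1.6181 = 2.202e-07·0.000108842 ≈ 2.397e-11.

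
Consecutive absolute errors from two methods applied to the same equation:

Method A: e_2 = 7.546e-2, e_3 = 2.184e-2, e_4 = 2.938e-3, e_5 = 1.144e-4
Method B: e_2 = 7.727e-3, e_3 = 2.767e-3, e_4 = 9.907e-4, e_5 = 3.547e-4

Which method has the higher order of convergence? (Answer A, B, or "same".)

Method A: p ≈ ln(1.144e-4/2.938e-3)/ln(2.938e-3/2.184e-2) ≈ 1.62.
Method B: p ≈ ln(3.547e-4/9.907e-4)/ln(9.907e-4/2.767e-3) ≈ 1.00.
Method A has the higher order (≈1.6 vs ≈1.0).

A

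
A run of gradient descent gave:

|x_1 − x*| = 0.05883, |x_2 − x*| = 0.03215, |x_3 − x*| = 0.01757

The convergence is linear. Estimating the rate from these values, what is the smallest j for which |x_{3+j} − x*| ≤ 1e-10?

32

Rate ρ ≈ |x_3 − x*|/|x_2 − x*| = 0.01757/0.03215 = 0.5465.
After j more steps, |x_{3+j} − x*| ≈ 0.01757·ρ^j; need ρ^j ≤ 1e-10/0.01757 = 5.69152e-09.
j ≥ ln(5.69152e-09)/ln(0.5465) = -18.9843/-0.60422 = 31.420.
So 32 more iterations are needed.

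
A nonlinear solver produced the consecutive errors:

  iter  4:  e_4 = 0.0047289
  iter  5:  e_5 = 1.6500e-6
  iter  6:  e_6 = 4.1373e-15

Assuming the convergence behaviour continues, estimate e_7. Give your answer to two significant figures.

1.7e-36

First estimate the order: p ≈ ln(e_6/e_5) / ln(e_5/e_4) = ln(4.1373e-15/1.6500e-6)/ln(1.6500e-6/0.0047289) = ln(2.50745e-09)/ln(0.000348918) ≈ 2.4877.
Then e_7 ≈ e_6·(e_6/e_5)^p = 4.1373e-15·(2.50745e-09)^2.4877 = 4.1373e-15·4.01671e-22 ≈ 1.662e-36.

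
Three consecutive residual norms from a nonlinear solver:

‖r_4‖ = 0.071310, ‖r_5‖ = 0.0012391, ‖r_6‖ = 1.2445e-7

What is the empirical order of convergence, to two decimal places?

2.27

p ≈ ln(‖r_6‖/‖r_5‖) / ln(‖r_5‖/‖r_4‖)
  = ln(1.2445e-7/0.0012391) / ln(0.0012391/0.071310)
  = ln(0.000100436) / ln(0.0173762)
  = -9.20599 / -4.05265 ≈ 2.27160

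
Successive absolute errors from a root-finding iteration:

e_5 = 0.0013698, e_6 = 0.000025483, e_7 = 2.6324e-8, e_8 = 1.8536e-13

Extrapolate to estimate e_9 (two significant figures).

2.4e-22

First estimate the order: p ≈ ln(e_8/e_7) / ln(e_7/e_6) = ln(1.8536e-13/2.6324e-8)/ln(2.6324e-8/0.000025483) = ln(7.04148e-06)/ln(0.001033) ≈ 1.7256.
Then e_9 ≈ e_8·(e_8/e_7)^p = 1.8536e-13·(7.04148e-06)^1.7256 = 1.8536e-13·1.28567e-09 ≈ 2.383e-22.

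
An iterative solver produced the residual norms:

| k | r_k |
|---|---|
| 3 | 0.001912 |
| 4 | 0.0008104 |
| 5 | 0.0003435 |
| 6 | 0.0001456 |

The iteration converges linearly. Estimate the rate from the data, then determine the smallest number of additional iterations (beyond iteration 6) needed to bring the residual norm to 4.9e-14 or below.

26

Rate ρ ≈ r_6/r_5 = 0.0001456/0.0003435 = 0.4239.
After j more steps, r_{6+j} ≈ 0.0001456·ρ^j; need ρ^j ≤ 4.9e-14/0.0001456 = 3.36538e-10.
j ≥ ln(3.36538e-10)/ln(0.4239) = -21.8123/-0.85826 = 25.415.
So 26 more iterations are needed.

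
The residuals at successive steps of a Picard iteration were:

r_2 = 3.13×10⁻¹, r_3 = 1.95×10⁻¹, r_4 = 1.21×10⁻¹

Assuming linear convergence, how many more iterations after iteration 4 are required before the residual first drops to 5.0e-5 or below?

Rate ρ ≈ r_4/r_3 = 1.21×10⁻¹/1.95×10⁻¹ = 0.6205.
After j more steps, r_{4+j} ≈ 1.21×10⁻¹·ρ^j; need ρ^j ≤ 5.0e-5/1.21×10⁻¹ = 0.000413223.
j ≥ ln(0.000413223)/ln(0.6205) = -7.7915/-0.47723 = 16.327.
So 17 more iterations are needed.

17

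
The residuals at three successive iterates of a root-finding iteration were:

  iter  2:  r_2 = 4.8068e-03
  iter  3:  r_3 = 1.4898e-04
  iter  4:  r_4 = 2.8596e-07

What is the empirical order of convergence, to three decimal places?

p ≈ ln(r_4/r_3) / ln(r_3/r_2)
  = ln(2.8596e-07/1.4898e-04) / ln(1.4898e-04/4.8068e-03)
  = ln(0.00191945) / ln(0.0309936)
  = -6.255717 / -3.473975 ≈ 1.800737

1.801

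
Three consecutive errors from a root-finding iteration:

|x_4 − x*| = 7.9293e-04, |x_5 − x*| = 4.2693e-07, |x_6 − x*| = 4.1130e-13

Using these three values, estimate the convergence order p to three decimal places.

1.840

p ≈ ln(|x_6 − x*|/|x_5 − x*|) / ln(|x_5 − x*|/|x_4 − x*|)
  = ln(4.1130e-13/4.2693e-07) / ln(4.2693e-07/7.9293e-04)
  = ln(9.6339e-07) / ln(0.000538421)
  = -13.852808 / -7.526870 ≈ 1.840447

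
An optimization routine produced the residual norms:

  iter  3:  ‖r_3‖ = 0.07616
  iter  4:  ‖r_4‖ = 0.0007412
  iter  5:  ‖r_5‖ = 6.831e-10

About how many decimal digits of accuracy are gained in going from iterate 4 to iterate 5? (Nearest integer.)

6

Digits gained ≈ log₁₀(‖r_4‖/‖r_5‖) = log₁₀(0.0007412/6.831e-10) = log₁₀(1.08505e+06) ≈ 6.035.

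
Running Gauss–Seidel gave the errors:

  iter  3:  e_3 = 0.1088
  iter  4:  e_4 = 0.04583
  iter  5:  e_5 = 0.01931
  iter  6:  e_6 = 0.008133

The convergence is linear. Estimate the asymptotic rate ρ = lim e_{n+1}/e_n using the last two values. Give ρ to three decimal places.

ρ ≈ e_6/e_5 = 0.008133/0.01931 = 0.42118

0.421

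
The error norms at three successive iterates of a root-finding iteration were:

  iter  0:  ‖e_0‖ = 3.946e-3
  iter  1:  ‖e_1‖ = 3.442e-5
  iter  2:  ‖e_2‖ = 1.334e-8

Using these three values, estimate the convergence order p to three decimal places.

1.657

p ≈ ln(‖e_2‖/‖e_1‖) / ln(‖e_1‖/‖e_0‖)
  = ln(1.334e-8/3.442e-5) / ln(3.442e-5/3.946e-3)
  = ln(0.000387565) / ln(0.00872276)
  = -7.855627 / -4.741820 ≈ 1.656669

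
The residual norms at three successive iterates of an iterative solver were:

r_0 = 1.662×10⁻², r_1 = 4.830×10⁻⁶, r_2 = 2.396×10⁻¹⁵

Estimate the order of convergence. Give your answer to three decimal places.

2.631

p ≈ ln(r_2/r_1) / ln(r_1/r_0)
  = ln(2.396×10⁻¹⁵/4.830×10⁻⁶) / ln(4.830×10⁻⁶/1.662×10⁻²)
  = ln(4.96066e-10) / ln(0.000290614)
  = -21.424312 / -8.143515 ≈ 2.630843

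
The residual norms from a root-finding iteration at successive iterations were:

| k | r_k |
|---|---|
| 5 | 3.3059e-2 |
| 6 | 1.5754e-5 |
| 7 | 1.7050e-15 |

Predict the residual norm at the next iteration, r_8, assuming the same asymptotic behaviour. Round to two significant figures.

2.2e-45

First estimate the order: p ≈ ln(r_7/r_6) / ln(r_6/r_5) = ln(1.7050e-15/1.5754e-5)/ln(1.5754e-5/3.3059e-2) = ln(1.08226e-10)/ln(0.000476542) ≈ 3.0000.
Then r_8 ≈ r_7·(r_7/r_6)^p = 1.7050e-15·(1.08226e-10)^3.0000 = 1.7050e-15·1.26764e-30 ≈ 2.161e-45.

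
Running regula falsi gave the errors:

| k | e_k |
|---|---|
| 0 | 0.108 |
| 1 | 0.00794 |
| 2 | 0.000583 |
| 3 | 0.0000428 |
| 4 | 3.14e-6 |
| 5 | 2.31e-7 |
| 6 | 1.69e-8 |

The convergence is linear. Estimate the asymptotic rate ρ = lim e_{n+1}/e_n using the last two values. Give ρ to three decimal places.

0.073

ρ ≈ e_6/e_5 = 1.69e-8/2.31e-7 = 0.07316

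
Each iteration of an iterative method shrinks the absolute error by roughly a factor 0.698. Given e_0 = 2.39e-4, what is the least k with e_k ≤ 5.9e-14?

62

After k steps, e_k ≈ 2.39e-4·0.698^k.
Need 0.698^k ≤ 5.9e-14/2.39e-4 = 2.46862e-10.
k ≥ ln(2.46862e-10)/ln(0.698) = -22.1222/-0.35954 = 61.529.
Smallest integer k = 62.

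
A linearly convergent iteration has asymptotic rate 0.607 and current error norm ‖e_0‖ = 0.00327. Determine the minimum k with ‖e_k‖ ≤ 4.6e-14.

After k steps, ‖e_k‖ ≈ 0.00327·0.607^k.
Need 0.607^k ≤ 4.6e-14/0.00327 = 1.40673e-11.
k ≥ ln(1.40673e-11)/ln(0.607) = -24.9872/-0.49923 = 50.051.
Smallest integer k = 51.

51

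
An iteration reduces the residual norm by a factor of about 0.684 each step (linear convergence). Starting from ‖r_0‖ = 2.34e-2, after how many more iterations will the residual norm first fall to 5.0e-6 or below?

23

After k steps, ‖r_k‖ ≈ 2.34e-2·0.684^k.
Need 0.684^k ≤ 5.0e-6/2.34e-2 = 0.000213675.
k ≥ ln(0.000213675)/ln(0.684) = -8.4511/-0.37980 = 22.251.
Smallest integer k = 23.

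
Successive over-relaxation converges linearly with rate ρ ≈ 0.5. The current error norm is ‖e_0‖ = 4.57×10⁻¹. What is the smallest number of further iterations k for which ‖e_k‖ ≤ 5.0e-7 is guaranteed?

20

After k steps, ‖e_k‖ ≈ 4.57×10⁻¹·0.5^k.
Need 0.5^k ≤ 5.0e-7/4.57×10⁻¹ = 1.09409e-06.
k ≥ ln(1.09409e-06)/ln(0.5) = -13.7256/-0.69315 = 19.802.
Smallest integer k = 20.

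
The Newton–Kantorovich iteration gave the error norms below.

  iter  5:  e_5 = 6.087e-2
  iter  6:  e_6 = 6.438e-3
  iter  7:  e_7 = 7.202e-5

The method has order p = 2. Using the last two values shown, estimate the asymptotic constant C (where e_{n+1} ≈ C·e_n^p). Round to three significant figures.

C ≈ e_7 / e_6^2
  = 7.202e-5 / (6.438e-3)^2
  = 7.202e-5 / 4.14478e-05 ≈ 1.7376

1.74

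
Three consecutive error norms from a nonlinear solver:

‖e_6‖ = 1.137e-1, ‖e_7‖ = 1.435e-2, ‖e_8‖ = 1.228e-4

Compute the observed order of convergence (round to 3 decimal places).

p ≈ ln(‖e_8‖/‖e_7‖) / ln(‖e_7‖/‖e_6‖)
  = ln(1.228e-4/1.435e-2) / ln(1.435e-2/1.137e-1)
  = ln(0.00855749) / ln(0.126209)
  = -4.760948 / -2.069816 ≈ 2.300179

2.300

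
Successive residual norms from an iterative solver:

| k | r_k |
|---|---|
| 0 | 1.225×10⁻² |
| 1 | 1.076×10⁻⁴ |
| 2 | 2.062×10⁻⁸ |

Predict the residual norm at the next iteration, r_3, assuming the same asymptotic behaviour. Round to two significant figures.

First estimate the order: p ≈ ln(r_2/r_1) / ln(r_1/r_0) = ln(2.062×10⁻⁸/1.076×10⁻⁴)/ln(1.076×10⁻⁴/1.225×10⁻²) = ln(0.000191636)/ln(0.00878367) ≈ 1.8078.
Then r_3 ≈ r_2·(r_2/r_1)^p = 2.062×10⁻⁸·(0.000191636)^1.8078 = 2.062×10⁻⁸·1.9031e-07 ≈ 3.924e-15.

3.9e-15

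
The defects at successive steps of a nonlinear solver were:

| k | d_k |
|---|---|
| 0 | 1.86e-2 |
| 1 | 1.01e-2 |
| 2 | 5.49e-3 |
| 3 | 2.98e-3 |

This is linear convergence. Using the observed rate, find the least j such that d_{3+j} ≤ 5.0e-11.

Rate ρ ≈ d_3/d_2 = 2.98e-3/5.49e-3 = 0.5428.
After j more steps, d_{3+j} ≈ 2.98e-3·ρ^j; need ρ^j ≤ 5.0e-11/2.98e-3 = 1.67785e-08.
j ≥ ln(1.67785e-08)/ln(0.5428) = -17.9032/-0.61101 = 29.301.
So 30 more iterations are needed.

30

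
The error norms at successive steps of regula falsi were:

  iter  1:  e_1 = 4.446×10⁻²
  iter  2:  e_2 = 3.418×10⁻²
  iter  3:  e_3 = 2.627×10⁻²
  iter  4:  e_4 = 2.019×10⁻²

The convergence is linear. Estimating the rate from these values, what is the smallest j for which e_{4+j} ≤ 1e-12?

91

Rate ρ ≈ e_4/e_3 = 2.019×10⁻²/2.627×10⁻² = 0.7686.
After j more steps, e_{4+j} ≈ 2.019×10⁻²·ρ^j; need ρ^j ≤ 1e-12/2.019×10⁻² = 4.95295e-11.
j ≥ ln(4.95295e-11)/ln(0.7686) = -23.7285/-0.26318 = 90.161.
So 91 more iterations are needed.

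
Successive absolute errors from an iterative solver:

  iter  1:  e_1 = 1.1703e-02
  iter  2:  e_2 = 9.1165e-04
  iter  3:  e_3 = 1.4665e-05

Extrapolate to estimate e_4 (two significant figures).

1.8e-8

First estimate the order: p ≈ ln(e_3/e_2) / ln(e_2/e_1) = ln(1.4665e-05/9.1165e-04)/ln(9.1165e-04/1.1703e-02) = ln(0.0160862)/ln(0.0778988) ≈ 1.6180.
Then e_4 ≈ e_3·(e_3/e_2)^p = 1.4665e-05·(0.0160862)^1.6180 = 1.4665e-05·0.00125326 ≈ 1.838e-08.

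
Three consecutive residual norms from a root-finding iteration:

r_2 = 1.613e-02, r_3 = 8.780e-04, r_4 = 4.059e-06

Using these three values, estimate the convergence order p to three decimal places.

1.847

p ≈ ln(r_4/r_3) / ln(r_3/r_2)
  = ln(4.059e-06/8.780e-04) / ln(8.780e-04/1.613e-02)
  = ln(0.00462301) / ln(0.0544327)
  = -5.376709 / -2.910790 ≈ 1.847165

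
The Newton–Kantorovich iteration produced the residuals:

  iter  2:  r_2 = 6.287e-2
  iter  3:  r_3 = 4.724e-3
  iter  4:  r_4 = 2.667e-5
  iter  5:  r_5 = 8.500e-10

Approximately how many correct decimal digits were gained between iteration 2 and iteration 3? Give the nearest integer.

1

Digits gained ≈ log₁₀(r_2/r_3) = log₁₀(6.287e-2/4.724e-3) = log₁₀(13.3086) ≈ 1.124.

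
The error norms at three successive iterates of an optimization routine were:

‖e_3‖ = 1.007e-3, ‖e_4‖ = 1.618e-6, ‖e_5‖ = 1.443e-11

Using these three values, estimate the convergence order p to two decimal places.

1.81

p ≈ ln(‖e_5‖/‖e_4‖) / ln(‖e_4‖/‖e_3‖)
  = ln(1.443e-11/1.618e-6) / ln(1.618e-6/1.007e-3)
  = ln(8.91842e-06) / ln(0.00160675)
  = -11.62739 / -6.43354 ≈ 1.80731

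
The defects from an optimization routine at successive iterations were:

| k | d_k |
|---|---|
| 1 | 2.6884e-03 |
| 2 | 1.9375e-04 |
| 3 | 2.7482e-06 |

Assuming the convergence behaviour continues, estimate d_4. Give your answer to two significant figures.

2.8e-9

First estimate the order: p ≈ ln(d_3/d_2) / ln(d_2/d_1) = ln(2.7482e-06/1.9375e-04)/ln(1.9375e-04/2.6884e-03) = ln(0.0141843)/ln(0.0720689) ≈ 1.6180.
Then d_4 ≈ d_3·(d_3/d_2)^p = 2.7482e-06·(0.0141843)^1.6180 = 2.7482e-06·0.00102241 ≈ 2.81e-09.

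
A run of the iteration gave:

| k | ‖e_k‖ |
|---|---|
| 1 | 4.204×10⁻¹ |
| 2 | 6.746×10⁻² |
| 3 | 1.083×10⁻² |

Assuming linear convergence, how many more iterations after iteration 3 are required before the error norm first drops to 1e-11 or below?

12

Rate ρ ≈ ‖e_3‖/‖e_2‖ = 1.083×10⁻²/6.746×10⁻² = 0.1605.
After j more steps, ‖e_{3+j}‖ ≈ 1.083×10⁻²·ρ^j; need ρ^j ≤ 1e-11/1.083×10⁻² = 9.23361e-10.
j ≥ ln(9.23361e-10)/ln(0.1605) = -20.8030/-1.82946 = 11.371.
So 12 more iterations are needed.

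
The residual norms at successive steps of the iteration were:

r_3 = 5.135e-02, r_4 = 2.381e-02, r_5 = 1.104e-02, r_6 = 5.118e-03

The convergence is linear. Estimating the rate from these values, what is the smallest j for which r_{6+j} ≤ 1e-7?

Rate ρ ≈ r_6/r_5 = 5.118e-03/1.104e-02 = 0.4636.
After j more steps, r_{6+j} ≈ 5.118e-03·ρ^j; need ρ^j ≤ 1e-7/5.118e-03 = 1.95389e-05.
j ≥ ln(1.95389e-05)/ln(0.4636) = -10.8431/-0.76873 = 14.105.
So 15 more iterations are needed.

15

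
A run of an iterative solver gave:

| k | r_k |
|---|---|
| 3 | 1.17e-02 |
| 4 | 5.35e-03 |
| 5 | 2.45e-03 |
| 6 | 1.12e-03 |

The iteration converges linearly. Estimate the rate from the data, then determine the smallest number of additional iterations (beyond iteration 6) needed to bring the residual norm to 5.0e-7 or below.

10

Rate ρ ≈ r_6/r_5 = 1.12e-03/2.45e-03 = 0.4571.
After j more steps, r_{6+j} ≈ 1.12e-03·ρ^j; need ρ^j ≤ 5.0e-7/1.12e-03 = 0.000446429.
j ≥ ln(0.000446429)/ln(0.4571) = -7.7142/-0.78285 = 9.854.
So 10 more iterations are needed.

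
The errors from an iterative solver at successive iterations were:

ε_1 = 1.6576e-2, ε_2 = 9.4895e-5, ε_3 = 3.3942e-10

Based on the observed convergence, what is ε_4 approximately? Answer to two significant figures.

First estimate the order: p ≈ ln(ε_3/ε_2) / ln(ε_2/ε_1) = ln(3.3942e-10/9.4895e-5)/ln(9.4895e-5/1.6576e-2) = ln(3.5768e-06)/ln(0.00572484) ≈ 2.4291.
Then ε_4 ≈ ε_3·(ε_3/ε_2)^p = 3.3942e-10·(3.5768e-06)^2.4291 = 3.3942e-10·5.887e-14 ≈ 1.998e-23.

2.0e-23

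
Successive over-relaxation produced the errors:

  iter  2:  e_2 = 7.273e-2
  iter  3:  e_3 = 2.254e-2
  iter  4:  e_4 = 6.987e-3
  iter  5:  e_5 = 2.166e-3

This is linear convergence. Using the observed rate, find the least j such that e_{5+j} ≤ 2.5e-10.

14

Rate ρ ≈ e_5/e_4 = 2.166e-3/6.987e-3 = 0.3100.
After j more steps, e_{5+j} ≈ 2.166e-3·ρ^j; need ρ^j ≤ 2.5e-10/2.166e-3 = 1.1542e-07.
j ≥ ln(1.1542e-07)/ln(0.3100) = -15.9747/-1.17118 = 13.640.
So 14 more iterations are needed.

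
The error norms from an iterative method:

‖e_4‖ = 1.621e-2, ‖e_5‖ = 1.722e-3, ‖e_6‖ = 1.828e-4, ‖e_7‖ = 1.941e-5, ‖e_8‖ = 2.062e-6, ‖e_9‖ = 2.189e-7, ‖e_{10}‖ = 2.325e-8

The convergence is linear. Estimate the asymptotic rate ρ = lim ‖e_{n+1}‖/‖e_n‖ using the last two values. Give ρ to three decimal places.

ρ ≈ ‖e_{10}‖/‖e_9‖ = 2.325e-8/2.189e-7 = 0.10621

0.106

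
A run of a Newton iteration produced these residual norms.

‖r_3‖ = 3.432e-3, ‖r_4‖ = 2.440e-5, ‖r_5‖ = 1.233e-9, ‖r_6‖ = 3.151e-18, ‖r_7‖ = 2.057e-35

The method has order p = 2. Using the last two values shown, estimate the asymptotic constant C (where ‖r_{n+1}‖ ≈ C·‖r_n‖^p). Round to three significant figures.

C ≈ ‖r_7‖ / ‖r_6‖^2
  = 2.057e-35 / (3.151e-18)^2
  = 2.057e-35 / 9.9288e-36 ≈ 2.0718

2.07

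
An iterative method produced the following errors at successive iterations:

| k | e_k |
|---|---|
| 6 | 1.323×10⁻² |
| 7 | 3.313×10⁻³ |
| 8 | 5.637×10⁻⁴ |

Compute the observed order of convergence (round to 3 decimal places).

1.279

p ≈ ln(e_8/e_7) / ln(e_7/e_6)
  = ln(5.637×10⁻⁴/3.313×10⁻³) / ln(3.313×10⁻³/1.323×10⁻²)
  = ln(0.170148) / ln(0.250416)
  = -1.771087 / -1.384632 ≈ 1.279103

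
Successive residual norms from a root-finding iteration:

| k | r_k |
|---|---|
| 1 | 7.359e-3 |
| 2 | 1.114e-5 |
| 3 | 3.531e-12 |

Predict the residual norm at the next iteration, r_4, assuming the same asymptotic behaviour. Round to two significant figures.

First estimate the order: p ≈ ln(r_3/r_2) / ln(r_2/r_1) = ln(3.531e-12/1.114e-5)/ln(1.114e-5/7.359e-3) = ln(3.16966e-07)/ln(0.00151379) ≈ 2.3047.
Then r_4 ≈ r_3·(r_3/r_2)^p = 3.531e-12·(3.16966e-07)^2.3047 = 3.531e-12·1.05144e-15 ≈ 3.713e-27.

3.7e-27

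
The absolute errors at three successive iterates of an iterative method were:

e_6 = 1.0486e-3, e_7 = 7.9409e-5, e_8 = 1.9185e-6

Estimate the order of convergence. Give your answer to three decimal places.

1.443

p ≈ ln(e_8/e_7) / ln(e_7/e_6)
  = ln(1.9185e-6/7.9409e-5) / ln(7.9409e-5/1.0486e-3)
  = ln(0.0241597) / ln(0.0757286)
  = -3.723069 / -2.580599 ≈ 1.442715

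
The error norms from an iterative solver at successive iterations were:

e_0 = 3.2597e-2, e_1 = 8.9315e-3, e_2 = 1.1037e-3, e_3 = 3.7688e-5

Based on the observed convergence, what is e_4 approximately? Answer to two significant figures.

First estimate the order: p ≈ ln(e_3/e_2) / ln(e_2/e_1) = ln(3.7688e-5/1.1037e-3)/ln(1.1037e-3/8.9315e-3) = ln(0.034147)/ln(0.123574) ≈ 1.6151.
Then e_4 ≈ e_3·(e_3/e_2)^p = 3.7688e-5·(0.034147)^1.6151 = 3.7688e-5·0.00427777 ≈ 1.612e-07.

1.6e-7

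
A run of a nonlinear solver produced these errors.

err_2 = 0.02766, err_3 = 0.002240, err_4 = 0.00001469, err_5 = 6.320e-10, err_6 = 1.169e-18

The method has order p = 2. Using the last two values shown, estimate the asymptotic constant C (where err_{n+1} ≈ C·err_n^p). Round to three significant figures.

C ≈ err_6 / err_5^2
  = 1.169e-18 / (6.320e-10)^2
  = 1.169e-18 / 3.99424e-19 ≈ 2.9267

2.93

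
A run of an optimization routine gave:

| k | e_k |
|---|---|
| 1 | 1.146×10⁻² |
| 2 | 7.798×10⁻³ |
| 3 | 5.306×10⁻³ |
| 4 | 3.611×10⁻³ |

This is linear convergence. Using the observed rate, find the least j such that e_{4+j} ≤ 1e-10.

Rate ρ ≈ e_4/e_3 = 3.611×10⁻³/5.306×10⁻³ = 0.6806.
After j more steps, e_{4+j} ≈ 3.611×10⁻³·ρ^j; need ρ^j ≤ 1e-10/3.611×10⁻³ = 2.76932e-08.
j ≥ ln(2.76932e-08)/ln(0.6806) = -17.4021/-0.38478 = 45.226.
So 46 more iterations are needed.

46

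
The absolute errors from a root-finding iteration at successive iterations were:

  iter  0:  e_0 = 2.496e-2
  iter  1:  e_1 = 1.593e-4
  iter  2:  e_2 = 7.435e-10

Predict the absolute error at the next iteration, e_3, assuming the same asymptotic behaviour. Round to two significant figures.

8.4e-23

First estimate the order: p ≈ ln(e_2/e_1) / ln(e_1/e_0) = ln(7.435e-10/1.593e-4)/ln(1.593e-4/2.496e-2) = ln(4.66729e-06)/ln(0.00638221) ≈ 2.4286.
Then e_3 ≈ e_2·(e_2/e_1)^p = 7.435e-10·(4.66729e-06)^2.4286 = 7.435e-10·1.13055e-13 ≈ 8.406e-23.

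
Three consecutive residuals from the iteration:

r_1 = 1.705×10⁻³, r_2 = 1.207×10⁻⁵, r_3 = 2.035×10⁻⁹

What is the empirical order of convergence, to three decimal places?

p ≈ ln(r_3/r_2) / ln(r_2/r_1)
  = ln(2.035×10⁻⁹/1.207×10⁻⁵) / ln(1.207×10⁻⁵/1.705×10⁻³)
  = ln(0.0001686) / ln(0.00707918)
  = -8.687982 / -4.950597 ≈ 1.754936

1.755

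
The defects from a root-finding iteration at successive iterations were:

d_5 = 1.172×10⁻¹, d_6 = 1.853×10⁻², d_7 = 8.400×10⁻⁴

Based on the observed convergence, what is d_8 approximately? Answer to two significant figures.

First estimate the order: p ≈ ln(d_7/d_6) / ln(d_6/d_5) = ln(8.400×10⁻⁴/1.853×10⁻²)/ln(1.853×10⁻²/1.172×10⁻¹) = ln(0.0453319)/ln(0.158106) ≈ 1.6773.
Then d_8 ≈ d_7·(d_7/d_6)^p = 8.400×10⁻⁴·(0.0453319)^1.6773 = 8.400×10⁻⁴·0.00557682 ≈ 4.685e-06.

4.7e-6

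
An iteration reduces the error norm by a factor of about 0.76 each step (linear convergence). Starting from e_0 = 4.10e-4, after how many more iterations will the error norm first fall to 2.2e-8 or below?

36

After k steps, e_k ≈ 4.10e-4·0.76^k.
Need 0.76^k ≤ 2.2e-8/4.10e-4 = 5.36585e-05.
k ≥ ln(5.36585e-05)/ln(0.76) = -9.8329/-0.27444 = 35.829.
Smallest integer k = 36.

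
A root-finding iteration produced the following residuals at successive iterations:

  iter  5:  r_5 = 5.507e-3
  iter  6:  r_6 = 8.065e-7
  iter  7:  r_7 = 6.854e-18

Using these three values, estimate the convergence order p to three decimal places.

p ≈ ln(r_7/r_6) / ln(r_6/r_5)
  = ln(6.854e-18/8.065e-7) / ln(8.065e-7/5.507e-3)
  = ln(8.49845e-12) / ln(0.00014645)
  = -25.491137 / -8.828826 ≈ 2.887262

2.887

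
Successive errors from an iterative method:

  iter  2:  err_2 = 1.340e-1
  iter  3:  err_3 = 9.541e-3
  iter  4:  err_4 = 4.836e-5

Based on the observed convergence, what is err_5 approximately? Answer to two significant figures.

First estimate the order: p ≈ ln(err_4/err_3) / ln(err_3/err_2) = ln(4.836e-5/9.541e-3)/ln(9.541e-3/1.340e-1) = ln(0.00506865)/ln(0.0712015) ≈ 2.0001.
Then err_5 ≈ err_4·(err_4/err_3)^p = 4.836e-5·(0.00506865)^2.0001 = 4.836e-5·2.56776e-05 ≈ 1.242e-09.

1.2e-9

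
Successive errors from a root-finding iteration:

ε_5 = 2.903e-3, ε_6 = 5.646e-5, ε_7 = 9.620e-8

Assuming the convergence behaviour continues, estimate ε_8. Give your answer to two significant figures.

First estimate the order: p ≈ ln(ε_7/ε_6) / ln(ε_6/ε_5) = ln(9.620e-8/5.646e-5)/ln(5.646e-5/2.903e-3) = ln(0.00170386)/ln(0.0194488) ≈ 1.6180.
Then ε_8 ≈ ε_7·(ε_7/ε_6)^p = 9.620e-8·(0.00170386)^1.6180 = 9.620e-8·3.31482e-05 ≈ 3.189e-12.

3.2e-12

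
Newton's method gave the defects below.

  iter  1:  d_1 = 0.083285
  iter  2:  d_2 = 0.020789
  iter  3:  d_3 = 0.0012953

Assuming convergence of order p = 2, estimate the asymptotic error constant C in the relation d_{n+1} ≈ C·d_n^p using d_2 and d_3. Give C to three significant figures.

3.00

C ≈ d_3 / d_2^2
  = 0.0012953 / (0.020789)^2
  = 0.0012953 / 0.000432183 ≈ 2.9971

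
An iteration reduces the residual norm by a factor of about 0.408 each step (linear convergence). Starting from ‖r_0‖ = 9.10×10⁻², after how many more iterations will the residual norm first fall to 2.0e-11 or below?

25

After k steps, ‖r_k‖ ≈ 9.10×10⁻²·0.408^k.
Need 0.408^k ≤ 2.0e-11/9.10×10⁻² = 2.1978e-10.
k ≥ ln(2.1978e-10)/ln(0.408) = -22.2384/-0.89649 = 24.806.
Smallest integer k = 25.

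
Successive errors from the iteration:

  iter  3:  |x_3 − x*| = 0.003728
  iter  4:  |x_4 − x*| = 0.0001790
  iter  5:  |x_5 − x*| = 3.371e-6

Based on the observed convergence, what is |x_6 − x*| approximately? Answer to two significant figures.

First estimate the order: p ≈ ln(|x_5 − x*|/|x_4 − x*|) / ln(|x_4 − x*|/|x_3 − x*|) = ln(3.371e-6/0.0001790)/ln(0.0001790/0.003728) = ln(0.0188324)/ln(0.048015) ≈ 1.3083.
Then |x_6 − x*| ≈ |x_5 − x*|·(|x_5 − x*|/|x_4 − x*|)^p = 3.371e-6·(0.0188324)^1.3083 = 3.371e-6·0.00553425 ≈ 1.866e-08.

1.9e-8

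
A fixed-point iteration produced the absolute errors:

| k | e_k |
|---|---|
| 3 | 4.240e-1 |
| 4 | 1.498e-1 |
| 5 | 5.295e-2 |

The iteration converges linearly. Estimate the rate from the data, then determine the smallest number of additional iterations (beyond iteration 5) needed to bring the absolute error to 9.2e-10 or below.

Rate ρ ≈ e_5/e_4 = 5.295e-2/1.498e-1 = 0.3535.
After j more steps, e_{5+j} ≈ 5.295e-2·ρ^j; need ρ^j ≤ 9.2e-10/5.295e-2 = 1.73749e-08.
j ≥ ln(1.73749e-08)/ln(0.3535) = -17.8682/-1.03987 = 17.183.
So 18 more iterations are needed.

18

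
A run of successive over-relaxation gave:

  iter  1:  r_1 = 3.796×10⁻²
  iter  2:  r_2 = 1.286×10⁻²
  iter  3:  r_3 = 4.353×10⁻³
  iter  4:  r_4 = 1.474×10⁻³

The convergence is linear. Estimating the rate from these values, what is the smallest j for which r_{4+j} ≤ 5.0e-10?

14

Rate ρ ≈ r_4/r_3 = 1.474×10⁻³/4.353×10⁻³ = 0.3386.
After j more steps, r_{4+j} ≈ 1.474×10⁻³·ρ^j; need ρ^j ≤ 5.0e-10/1.474×10⁻³ = 3.39213e-07.
j ≥ ln(3.39213e-07)/ln(0.3386) = -14.8966/-1.08294 = 13.756.
So 14 more iterations are needed.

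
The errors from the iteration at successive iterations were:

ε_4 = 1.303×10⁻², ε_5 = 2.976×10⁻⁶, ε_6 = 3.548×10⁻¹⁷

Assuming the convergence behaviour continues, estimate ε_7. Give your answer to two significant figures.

6.0e-50

First estimate the order: p ≈ ln(ε_6/ε_5) / ln(ε_5/ε_4) = ln(3.548×10⁻¹⁷/2.976×10⁻⁶)/ln(2.976×10⁻⁶/1.303×10⁻²) = ln(1.1922e-11)/ln(0.000228396) ≈ 2.9999.
Then ε_7 ≈ ε_6·(ε_6/ε_5)^p = 3.548×10⁻¹⁷·(1.1922e-11)^2.9999 = 3.548×10⁻¹⁷·1.69879e-33 ≈ 6.027e-50.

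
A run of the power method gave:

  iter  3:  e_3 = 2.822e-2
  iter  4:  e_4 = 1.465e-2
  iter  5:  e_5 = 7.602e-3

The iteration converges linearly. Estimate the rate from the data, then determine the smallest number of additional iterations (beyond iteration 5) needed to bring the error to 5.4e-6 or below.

12

Rate ρ ≈ e_5/e_4 = 7.602e-3/1.465e-2 = 0.5189.
After j more steps, e_{5+j} ≈ 7.602e-3·ρ^j; need ρ^j ≤ 5.4e-6/7.602e-3 = 0.000710339.
j ≥ ln(0.000710339)/ln(0.5189) = -7.2498/-0.65604 = 11.051.
So 12 more iterations are needed.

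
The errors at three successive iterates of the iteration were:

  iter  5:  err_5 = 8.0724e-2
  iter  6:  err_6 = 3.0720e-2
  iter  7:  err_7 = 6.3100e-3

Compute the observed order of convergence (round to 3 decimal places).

p ≈ ln(err_7/err_6) / ln(err_6/err_5)
  = ln(6.3100e-3/3.0720e-2) / ln(3.0720e-2/8.0724e-2)
  = ln(0.205404) / ln(0.380556)
  = -1.582777 / -0.966122 ≈ 1.638279

1.638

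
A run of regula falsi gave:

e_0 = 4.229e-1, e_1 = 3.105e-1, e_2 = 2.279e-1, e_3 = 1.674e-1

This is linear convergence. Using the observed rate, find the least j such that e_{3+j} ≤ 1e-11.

Rate ρ ≈ e_3/e_2 = 1.674e-1/2.279e-1 = 0.7345.
After j more steps, e_{3+j} ≈ 1.674e-1·ρ^j; need ρ^j ≤ 1e-11/1.674e-1 = 5.97372e-11.
j ≥ ln(5.97372e-11)/ln(0.7345) = -23.5411/-0.30857 = 76.291.
So 77 more iterations are needed.

77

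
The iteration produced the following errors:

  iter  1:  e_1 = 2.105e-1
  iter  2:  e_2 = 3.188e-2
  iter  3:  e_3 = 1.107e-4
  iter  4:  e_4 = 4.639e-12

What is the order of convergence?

Consecutive ratios: e_4/e_3 = 4.639e-12/1.107e-4 = 4.19061e-08, e_3/e_2 = 1.107e-4/3.188e-2 = 0.0034724.
p ≈ ln(4.19061e-08)/ln(0.0034724) = -16.9878/-5.6629 ≈ 3.00.
So the convergence is cubic (order 3).

3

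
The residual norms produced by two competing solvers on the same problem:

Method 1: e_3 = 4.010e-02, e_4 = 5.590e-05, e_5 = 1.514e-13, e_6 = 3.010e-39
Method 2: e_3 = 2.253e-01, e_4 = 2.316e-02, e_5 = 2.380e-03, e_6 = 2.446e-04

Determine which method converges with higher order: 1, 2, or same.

1

Method 1: p ≈ ln(3.010e-39/1.514e-13)/ln(1.514e-13/5.590e-05) ≈ 3.00.
Method 2: p ≈ ln(2.446e-04/2.380e-03)/ln(2.380e-03/2.316e-02) ≈ 1.00.
Method 1 has the higher order (≈3.0 vs ≈1.0).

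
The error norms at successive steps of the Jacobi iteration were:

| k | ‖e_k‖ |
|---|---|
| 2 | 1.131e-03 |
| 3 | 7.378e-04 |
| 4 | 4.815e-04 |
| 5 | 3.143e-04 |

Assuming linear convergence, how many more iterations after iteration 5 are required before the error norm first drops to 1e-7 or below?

19

Rate ρ ≈ ‖e_5‖/‖e_4‖ = 3.143e-04/4.815e-04 = 0.6528.
After j more steps, ‖e_{5+j}‖ ≈ 3.143e-04·ρ^j; need ρ^j ≤ 1e-7/3.143e-04 = 0.000318167.
j ≥ ln(0.000318167)/ln(0.6528) = -8.0529/-0.42648 = 18.882.
So 19 more iterations are needed.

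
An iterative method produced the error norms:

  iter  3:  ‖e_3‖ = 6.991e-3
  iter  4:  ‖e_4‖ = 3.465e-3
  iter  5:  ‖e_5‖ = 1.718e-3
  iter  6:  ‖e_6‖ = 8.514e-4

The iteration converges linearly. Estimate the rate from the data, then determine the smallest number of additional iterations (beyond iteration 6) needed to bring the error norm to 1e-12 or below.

Rate ρ ≈ ‖e_6‖/‖e_5‖ = 8.514e-4/1.718e-3 = 0.4956.
After j more steps, ‖e_{6+j}‖ ≈ 8.514e-4·ρ^j; need ρ^j ≤ 1e-12/8.514e-4 = 1.17454e-09.
j ≥ ln(1.17454e-09)/ln(0.4956) = -20.5624/-0.70199 = 29.292.
So 30 more iterations are needed.

30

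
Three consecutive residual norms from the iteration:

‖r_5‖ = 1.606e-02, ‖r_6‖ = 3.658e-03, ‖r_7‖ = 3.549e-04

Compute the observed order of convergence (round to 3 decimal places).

1.577

p ≈ ln(‖r_7‖/‖r_6‖) / ln(‖r_6‖/‖r_5‖)
  = ln(3.549e-04/3.658e-03) / ln(3.658e-03/1.606e-02)
  = ln(0.0970202) / ln(0.227771)
  = -2.332836 / -1.479415 ≈ 1.576864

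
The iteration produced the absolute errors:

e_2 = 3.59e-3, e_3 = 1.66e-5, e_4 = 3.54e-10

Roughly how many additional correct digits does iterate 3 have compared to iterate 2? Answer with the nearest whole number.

Digits gained ≈ log₁₀(e_2/e_3) = log₁₀(3.59e-3/1.66e-5) = log₁₀(216.265) ≈ 2.335.

2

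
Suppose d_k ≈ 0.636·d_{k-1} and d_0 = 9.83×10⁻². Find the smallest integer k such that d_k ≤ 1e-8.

36

After k steps, d_k ≈ 9.83×10⁻²·0.636^k.
Need 0.636^k ≤ 1e-8/9.83×10⁻² = 1.01729e-07.
k ≥ ln(1.01729e-07)/ln(0.636) = -16.1010/-0.45256 = 35.578.
Smallest integer k = 36.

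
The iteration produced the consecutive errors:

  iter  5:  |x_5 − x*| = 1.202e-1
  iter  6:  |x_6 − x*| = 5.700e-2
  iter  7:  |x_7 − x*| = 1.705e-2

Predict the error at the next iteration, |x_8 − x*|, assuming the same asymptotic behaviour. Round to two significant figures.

First estimate the order: p ≈ ln(|x_7 − x*|/|x_6 − x*|) / ln(|x_6 − x*|/|x_5 − x*|) = ln(1.705e-2/5.700e-2)/ln(5.700e-2/1.202e-1) = ln(0.299123)/ln(0.47421) ≈ 1.6176.
Then |x_8 − x*| ≈ |x_7 − x*|·(|x_7 − x*|/|x_6 − x*|)^p = 1.705e-2·(0.299123)^1.6176 = 1.705e-2·0.14195 ≈ 0.00242.

2.4e-3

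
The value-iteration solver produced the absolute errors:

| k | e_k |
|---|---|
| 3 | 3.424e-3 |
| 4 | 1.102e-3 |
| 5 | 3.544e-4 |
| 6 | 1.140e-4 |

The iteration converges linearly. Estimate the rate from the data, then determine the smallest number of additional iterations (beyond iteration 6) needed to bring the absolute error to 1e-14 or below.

21

Rate ρ ≈ e_6/e_5 = 1.140e-4/3.544e-4 = 0.3217.
After j more steps, e_{6+j} ≈ 1.140e-4·ρ^j; need ρ^j ≤ 1e-14/1.140e-4 = 8.77193e-11.
j ≥ ln(8.77193e-11)/ln(0.3217) = -23.1569/-1.13414 = 20.418.
So 21 more iterations are needed.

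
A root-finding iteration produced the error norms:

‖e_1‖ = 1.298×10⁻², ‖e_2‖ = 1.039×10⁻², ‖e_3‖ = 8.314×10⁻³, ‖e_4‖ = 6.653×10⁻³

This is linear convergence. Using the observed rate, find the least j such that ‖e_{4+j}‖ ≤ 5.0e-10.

Rate ρ ≈ ‖e_4‖/‖e_3‖ = 6.653×10⁻³/8.314×10⁻³ = 0.8002.
After j more steps, ‖e_{4+j}‖ ≈ 6.653×10⁻³·ρ^j; need ρ^j ≤ 5.0e-10/6.653×10⁻³ = 7.51541e-08.
j ≥ ln(7.51541e-08)/ln(0.8002) = -16.4037/-0.22289 = 73.595.
So 74 more iterations are needed.

74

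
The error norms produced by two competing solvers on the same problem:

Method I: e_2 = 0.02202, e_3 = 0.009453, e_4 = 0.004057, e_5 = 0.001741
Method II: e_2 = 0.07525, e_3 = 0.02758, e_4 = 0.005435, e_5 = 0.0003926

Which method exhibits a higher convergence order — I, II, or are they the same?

II

Method I: p ≈ ln(0.001741/0.004057)/ln(0.004057/0.009453) ≈ 1.00.
Method II: p ≈ ln(0.0003926/0.005435)/ln(0.005435/0.02758) ≈ 1.62.
Method II has the higher order (≈1.6 vs ≈1.0).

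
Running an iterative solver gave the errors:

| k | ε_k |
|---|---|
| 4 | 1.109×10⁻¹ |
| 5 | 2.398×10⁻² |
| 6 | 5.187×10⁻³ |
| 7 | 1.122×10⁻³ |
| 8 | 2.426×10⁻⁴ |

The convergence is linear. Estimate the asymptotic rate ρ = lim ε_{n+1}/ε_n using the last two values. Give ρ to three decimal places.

ρ ≈ ε_8/ε_7 = 2.426×10⁻⁴/1.122×10⁻³ = 0.21622

0.216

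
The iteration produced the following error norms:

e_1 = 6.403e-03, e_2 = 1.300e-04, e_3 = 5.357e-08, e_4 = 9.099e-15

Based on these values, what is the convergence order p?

2

Consecutive ratios: e_4/e_3 = 9.099e-15/5.357e-08 = 1.69853e-07, e_3/e_2 = 5.357e-08/1.300e-04 = 0.000412077.
p ≈ ln(1.69853e-07)/ln(0.000412077) = -15.5883/-7.7943 ≈ 2.00.
So the convergence is quadratic (order 2).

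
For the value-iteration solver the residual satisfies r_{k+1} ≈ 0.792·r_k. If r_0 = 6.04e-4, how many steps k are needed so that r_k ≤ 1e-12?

87

After k steps, r_k ≈ 6.04e-4·0.792^k.
Need 0.792^k ≤ 1e-12/6.04e-4 = 1.65563e-09.
k ≥ ln(1.65563e-09)/ln(0.792) = -20.2191/-0.23319 = 86.707.
Smallest integer k = 87.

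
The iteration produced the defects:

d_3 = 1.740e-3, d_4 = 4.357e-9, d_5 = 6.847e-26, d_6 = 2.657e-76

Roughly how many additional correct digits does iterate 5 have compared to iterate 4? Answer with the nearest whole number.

Digits gained ≈ log₁₀(d_4/d_5) = log₁₀(4.357e-9/6.847e-26) = log₁₀(6.36337e+16) ≈ 16.804.

17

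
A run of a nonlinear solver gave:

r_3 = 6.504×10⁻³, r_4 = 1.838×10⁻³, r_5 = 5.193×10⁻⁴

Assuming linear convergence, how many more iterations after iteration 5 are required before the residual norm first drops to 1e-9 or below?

11

Rate ρ ≈ r_5/r_4 = 5.193×10⁻⁴/1.838×10⁻³ = 0.2825.
After j more steps, r_{5+j} ≈ 5.193×10⁻⁴·ρ^j; need ρ^j ≤ 1e-9/5.193×10⁻⁴ = 1.92567e-06.
j ≥ ln(1.92567e-06)/ln(0.2825) = -13.1602/-1.26408 = 10.411.
So 11 more iterations are needed.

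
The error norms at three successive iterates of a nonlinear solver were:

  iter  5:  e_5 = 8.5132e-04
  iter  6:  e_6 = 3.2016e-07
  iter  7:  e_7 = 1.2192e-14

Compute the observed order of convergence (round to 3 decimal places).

2.166

p ≈ ln(e_7/e_6) / ln(e_6/e_5)
  = ln(1.2192e-14/3.2016e-07) / ln(3.2016e-07/8.5132e-04)
  = ln(3.8081e-08) / ln(0.000376075)
  = -17.083550 / -7.885722 ≈ 2.166390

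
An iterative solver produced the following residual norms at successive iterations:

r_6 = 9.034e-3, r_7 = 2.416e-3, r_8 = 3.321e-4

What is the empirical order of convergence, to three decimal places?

p ≈ ln(r_8/r_7) / ln(r_7/r_6)
  = ln(3.321e-4/2.416e-3) / ln(2.416e-3/9.034e-3)
  = ln(0.137459) / ln(0.267434)
  = -1.984430 / -1.318882 ≈ 1.504630

1.505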